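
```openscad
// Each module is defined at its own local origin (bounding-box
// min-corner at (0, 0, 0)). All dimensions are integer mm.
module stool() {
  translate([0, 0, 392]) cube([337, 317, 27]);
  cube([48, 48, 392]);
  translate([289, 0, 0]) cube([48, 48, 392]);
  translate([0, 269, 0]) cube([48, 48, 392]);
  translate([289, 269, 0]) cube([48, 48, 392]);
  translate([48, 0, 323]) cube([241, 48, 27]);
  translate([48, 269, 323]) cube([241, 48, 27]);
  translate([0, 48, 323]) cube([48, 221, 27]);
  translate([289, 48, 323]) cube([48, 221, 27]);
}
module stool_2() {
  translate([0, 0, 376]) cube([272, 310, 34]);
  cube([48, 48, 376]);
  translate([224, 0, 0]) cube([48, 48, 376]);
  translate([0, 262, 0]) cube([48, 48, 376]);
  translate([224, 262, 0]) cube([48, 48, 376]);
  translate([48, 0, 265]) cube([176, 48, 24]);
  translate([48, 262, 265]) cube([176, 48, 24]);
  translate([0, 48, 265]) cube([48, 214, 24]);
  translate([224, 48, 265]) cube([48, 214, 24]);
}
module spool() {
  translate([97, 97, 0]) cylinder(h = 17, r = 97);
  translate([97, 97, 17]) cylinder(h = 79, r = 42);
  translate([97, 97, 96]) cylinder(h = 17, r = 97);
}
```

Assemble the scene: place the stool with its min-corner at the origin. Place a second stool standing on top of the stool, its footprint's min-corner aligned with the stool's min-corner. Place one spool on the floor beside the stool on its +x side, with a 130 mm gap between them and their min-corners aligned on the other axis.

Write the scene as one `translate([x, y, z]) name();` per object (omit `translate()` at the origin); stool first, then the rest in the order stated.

stool();
translate([0, 0, 419]) stool_2();
translate([467, 0, 0]) spool();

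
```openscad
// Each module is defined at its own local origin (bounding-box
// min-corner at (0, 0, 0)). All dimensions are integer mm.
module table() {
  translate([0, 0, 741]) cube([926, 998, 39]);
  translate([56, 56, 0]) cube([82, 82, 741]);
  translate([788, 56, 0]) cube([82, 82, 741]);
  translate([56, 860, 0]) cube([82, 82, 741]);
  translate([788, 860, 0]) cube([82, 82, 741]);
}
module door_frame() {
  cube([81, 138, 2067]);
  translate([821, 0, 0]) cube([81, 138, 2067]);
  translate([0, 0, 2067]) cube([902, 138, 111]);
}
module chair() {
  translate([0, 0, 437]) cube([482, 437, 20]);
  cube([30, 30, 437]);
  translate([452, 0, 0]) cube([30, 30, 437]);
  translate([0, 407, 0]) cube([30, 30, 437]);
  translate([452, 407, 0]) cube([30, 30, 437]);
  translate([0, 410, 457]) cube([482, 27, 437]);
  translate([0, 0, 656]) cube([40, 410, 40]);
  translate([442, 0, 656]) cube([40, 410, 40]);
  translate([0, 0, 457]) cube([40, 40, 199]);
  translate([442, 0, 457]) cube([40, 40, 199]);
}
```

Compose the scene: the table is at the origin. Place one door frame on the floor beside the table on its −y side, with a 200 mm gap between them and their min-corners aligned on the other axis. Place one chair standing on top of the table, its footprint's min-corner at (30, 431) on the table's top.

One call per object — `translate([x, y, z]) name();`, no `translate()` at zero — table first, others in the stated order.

table();
translate([0, -338, 0]) door_frame();
translate([30, 431, 780]) chair();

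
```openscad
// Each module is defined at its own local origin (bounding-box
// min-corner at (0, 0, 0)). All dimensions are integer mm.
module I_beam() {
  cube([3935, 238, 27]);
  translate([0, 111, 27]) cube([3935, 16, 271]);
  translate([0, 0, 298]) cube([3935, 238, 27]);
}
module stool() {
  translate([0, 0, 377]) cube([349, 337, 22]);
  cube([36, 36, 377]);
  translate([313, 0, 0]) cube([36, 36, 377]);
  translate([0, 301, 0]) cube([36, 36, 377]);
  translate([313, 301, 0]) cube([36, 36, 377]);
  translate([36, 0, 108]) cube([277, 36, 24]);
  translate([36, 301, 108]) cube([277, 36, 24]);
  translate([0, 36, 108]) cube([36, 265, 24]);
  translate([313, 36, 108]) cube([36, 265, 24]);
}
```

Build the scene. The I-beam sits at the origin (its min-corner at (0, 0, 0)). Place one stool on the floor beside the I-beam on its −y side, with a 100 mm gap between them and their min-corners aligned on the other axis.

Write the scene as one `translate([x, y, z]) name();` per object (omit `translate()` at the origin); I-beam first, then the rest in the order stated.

I_beam();
translate([0, -437, 0]) stool();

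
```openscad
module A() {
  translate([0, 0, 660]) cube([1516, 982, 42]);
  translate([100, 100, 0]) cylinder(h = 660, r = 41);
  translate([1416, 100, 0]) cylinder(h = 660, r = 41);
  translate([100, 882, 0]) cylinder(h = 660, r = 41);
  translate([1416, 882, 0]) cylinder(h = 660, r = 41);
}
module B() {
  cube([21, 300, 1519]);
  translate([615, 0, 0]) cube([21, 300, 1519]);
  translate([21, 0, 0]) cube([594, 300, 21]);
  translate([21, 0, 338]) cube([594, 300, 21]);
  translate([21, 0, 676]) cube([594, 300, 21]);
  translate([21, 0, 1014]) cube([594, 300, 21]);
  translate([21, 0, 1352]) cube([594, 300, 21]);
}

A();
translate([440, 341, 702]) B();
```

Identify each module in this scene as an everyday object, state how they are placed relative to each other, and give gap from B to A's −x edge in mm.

The bookshelf's min-x is at 440; the table's min-x is 0; gap = 440 mm.

A is a table. B is a bookshelf. The bookshelf is on top of the table, centred. The gap from the bookshelf to the table's −x edge is 440 mm.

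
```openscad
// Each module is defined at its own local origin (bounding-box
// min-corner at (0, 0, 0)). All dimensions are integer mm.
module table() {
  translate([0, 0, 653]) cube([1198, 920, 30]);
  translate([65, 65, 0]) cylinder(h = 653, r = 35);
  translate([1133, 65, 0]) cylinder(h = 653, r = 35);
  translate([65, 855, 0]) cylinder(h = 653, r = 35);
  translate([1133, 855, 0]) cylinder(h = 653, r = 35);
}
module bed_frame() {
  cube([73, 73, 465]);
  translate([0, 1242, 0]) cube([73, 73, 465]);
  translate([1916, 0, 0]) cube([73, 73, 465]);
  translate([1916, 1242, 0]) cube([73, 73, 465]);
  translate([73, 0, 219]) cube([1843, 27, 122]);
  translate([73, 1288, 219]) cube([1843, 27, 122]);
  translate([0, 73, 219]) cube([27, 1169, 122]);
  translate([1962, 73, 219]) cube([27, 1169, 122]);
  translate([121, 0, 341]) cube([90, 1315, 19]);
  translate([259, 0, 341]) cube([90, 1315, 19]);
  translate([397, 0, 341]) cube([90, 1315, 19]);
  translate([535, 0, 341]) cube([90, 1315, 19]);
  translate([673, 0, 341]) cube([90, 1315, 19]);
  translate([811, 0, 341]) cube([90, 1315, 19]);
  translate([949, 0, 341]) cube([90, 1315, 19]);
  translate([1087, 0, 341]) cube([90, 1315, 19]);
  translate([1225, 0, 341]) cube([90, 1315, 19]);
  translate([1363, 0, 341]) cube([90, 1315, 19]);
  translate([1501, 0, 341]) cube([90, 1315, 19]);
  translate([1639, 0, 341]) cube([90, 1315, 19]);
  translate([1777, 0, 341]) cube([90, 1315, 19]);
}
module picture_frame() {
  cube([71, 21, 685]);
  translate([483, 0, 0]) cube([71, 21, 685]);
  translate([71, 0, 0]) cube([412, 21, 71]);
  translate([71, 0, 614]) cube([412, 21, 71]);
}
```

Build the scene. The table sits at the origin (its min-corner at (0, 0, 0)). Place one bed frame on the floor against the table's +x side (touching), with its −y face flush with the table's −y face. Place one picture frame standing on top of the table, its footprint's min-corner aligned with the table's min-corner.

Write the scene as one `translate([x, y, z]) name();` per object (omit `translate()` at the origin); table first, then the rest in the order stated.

table();
translate([1198, 0, 0]) bed_frame();
translate([0, 0, 683]) picture_frame();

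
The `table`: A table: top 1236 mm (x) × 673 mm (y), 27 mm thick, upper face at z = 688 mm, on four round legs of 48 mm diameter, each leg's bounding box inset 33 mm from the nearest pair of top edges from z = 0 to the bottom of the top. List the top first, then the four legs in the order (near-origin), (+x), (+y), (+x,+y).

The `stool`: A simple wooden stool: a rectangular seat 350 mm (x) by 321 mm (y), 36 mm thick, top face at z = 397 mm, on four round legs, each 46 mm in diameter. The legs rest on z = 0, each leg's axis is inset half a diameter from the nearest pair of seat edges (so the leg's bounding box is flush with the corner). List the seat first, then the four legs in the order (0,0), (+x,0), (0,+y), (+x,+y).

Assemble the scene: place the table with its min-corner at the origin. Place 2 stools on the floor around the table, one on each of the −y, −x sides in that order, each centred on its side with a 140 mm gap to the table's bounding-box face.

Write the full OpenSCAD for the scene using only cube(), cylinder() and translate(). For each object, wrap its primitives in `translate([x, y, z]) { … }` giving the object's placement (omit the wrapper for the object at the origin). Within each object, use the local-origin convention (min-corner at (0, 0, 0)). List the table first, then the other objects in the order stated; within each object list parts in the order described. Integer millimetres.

translate([0, 0, 661]) cube([1236, 673, 27]);
translate([57, 57, 0]) cylinder(h = 661, r = 24);
translate([1179, 57, 0]) cylinder(h = 661, r = 24);
translate([57, 616, 0]) cylinder(h = 661, r = 24);
translate([1179, 616, 0]) cylinder(h = 661, r = 24);
translate([443, -461, 0]) {
  translate([0, 0, 361]) cube([350, 321, 36]);
  translate([23, 23, 0]) cylinder(h = 361, r = 23);
  translate([327, 23, 0]) cylinder(h = 361, r = 23);
  translate([23, 298, 0]) cylinder(h = 361, r = 23);
  translate([327, 298, 0]) cylinder(h = 361, r = 23);
}
translate([-490, 176, 0]) {
  translate([0, 0, 361]) cube([350, 321, 36]);
  translate([23, 23, 0]) cylinder(h = 361, r = 23);
  translate([327, 23, 0]) cylinder(h = 361, r = 23);
  translate([23, 298, 0]) cylinder(h = 361, r = 23);
  translate([327, 298, 0]) cylinder(h = 361, r = 23);
}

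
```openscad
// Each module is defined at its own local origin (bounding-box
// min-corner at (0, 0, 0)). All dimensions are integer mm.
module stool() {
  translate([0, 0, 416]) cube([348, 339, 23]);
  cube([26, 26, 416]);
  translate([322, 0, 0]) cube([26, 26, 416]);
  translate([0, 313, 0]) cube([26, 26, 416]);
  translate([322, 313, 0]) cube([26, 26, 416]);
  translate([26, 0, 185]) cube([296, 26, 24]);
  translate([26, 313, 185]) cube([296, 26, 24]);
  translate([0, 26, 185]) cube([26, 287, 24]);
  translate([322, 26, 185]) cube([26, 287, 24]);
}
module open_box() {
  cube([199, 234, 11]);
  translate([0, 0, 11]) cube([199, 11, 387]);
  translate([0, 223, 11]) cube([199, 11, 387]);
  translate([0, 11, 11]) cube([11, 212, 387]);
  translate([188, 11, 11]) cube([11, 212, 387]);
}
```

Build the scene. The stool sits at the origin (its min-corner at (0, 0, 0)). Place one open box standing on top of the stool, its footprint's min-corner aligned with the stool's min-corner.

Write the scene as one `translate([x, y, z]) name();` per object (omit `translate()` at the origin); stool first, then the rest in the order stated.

stool();
translate([0, 0, 439]) open_box();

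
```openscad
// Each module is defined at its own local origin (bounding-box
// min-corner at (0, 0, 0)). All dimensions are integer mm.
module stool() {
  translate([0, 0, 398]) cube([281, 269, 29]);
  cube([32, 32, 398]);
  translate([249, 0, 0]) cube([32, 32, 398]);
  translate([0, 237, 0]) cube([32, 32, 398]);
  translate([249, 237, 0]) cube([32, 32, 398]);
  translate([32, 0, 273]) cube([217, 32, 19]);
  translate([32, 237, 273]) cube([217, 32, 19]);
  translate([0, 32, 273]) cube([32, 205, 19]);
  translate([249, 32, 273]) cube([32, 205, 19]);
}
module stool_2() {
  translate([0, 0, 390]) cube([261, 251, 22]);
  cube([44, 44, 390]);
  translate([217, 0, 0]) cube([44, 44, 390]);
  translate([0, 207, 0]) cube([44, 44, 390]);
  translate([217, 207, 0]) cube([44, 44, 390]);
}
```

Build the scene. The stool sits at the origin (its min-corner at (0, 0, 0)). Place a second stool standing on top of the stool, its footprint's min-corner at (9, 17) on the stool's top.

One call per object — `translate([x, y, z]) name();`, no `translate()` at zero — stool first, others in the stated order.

stool();
translate([9, 17, 427]) stool_2();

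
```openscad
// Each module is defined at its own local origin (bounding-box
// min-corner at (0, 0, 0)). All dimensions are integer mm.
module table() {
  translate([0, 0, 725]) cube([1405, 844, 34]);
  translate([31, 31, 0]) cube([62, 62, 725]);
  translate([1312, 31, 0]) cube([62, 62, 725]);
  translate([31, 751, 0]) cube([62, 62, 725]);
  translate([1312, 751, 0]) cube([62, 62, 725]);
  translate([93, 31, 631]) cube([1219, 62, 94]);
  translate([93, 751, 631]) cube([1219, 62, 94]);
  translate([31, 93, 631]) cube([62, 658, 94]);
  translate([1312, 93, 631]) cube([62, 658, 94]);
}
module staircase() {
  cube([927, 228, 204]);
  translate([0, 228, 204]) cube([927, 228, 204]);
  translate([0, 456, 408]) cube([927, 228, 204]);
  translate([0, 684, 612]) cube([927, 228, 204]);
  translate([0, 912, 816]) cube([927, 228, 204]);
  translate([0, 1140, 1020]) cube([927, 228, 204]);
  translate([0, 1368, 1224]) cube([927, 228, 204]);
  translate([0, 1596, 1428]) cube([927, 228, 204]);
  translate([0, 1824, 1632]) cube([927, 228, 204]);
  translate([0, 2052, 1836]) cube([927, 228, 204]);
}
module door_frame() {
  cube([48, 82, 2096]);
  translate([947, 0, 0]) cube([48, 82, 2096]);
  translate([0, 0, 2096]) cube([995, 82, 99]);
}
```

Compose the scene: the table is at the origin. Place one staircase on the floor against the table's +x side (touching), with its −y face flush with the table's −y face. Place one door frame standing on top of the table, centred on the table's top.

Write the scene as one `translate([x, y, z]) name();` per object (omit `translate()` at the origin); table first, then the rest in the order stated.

table();
translate([1405, 0, 0]) staircase();
translate([205, 381, 759]) door_frame();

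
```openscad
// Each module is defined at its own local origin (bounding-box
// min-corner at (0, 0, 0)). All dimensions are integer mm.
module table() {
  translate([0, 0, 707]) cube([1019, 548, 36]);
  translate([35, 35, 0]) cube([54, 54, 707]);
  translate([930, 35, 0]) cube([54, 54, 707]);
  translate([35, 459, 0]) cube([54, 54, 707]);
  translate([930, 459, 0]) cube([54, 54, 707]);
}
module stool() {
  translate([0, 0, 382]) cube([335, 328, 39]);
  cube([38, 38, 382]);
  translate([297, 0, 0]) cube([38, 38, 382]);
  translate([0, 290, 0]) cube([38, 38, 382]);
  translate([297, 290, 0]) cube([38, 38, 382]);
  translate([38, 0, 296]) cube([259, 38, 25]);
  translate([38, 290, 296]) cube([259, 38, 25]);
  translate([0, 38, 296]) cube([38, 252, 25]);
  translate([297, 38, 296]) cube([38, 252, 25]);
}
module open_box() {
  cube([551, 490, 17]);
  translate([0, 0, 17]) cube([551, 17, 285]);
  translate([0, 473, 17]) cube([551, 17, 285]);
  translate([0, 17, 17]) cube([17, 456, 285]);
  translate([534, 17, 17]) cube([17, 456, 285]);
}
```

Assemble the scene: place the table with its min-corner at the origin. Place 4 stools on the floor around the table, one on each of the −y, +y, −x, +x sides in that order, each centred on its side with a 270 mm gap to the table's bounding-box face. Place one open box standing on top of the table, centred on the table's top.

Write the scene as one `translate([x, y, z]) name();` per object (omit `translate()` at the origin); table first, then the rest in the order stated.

table();
translate([342, -598, 0]) stool();
translate([342, 818, 0]) stool();
translate([-605, 110, 0]) stool();
translate([1289, 110, 0]) stool();
translate([234, 29, 743]) open_box();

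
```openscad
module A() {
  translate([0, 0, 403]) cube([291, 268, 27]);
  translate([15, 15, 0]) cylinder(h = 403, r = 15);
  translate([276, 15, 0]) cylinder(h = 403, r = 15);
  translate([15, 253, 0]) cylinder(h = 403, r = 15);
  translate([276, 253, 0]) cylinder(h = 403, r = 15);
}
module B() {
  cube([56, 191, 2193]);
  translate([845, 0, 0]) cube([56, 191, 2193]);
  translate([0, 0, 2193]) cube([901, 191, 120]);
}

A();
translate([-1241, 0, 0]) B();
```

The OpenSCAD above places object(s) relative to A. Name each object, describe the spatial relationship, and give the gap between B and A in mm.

A is a stool. B is a door frame. The door frame is on the floor beside the stool on its −x side. The gap between the door frame and the stool is 340 mm.

The door frame's nearest face is 340 mm from the stool's −x face.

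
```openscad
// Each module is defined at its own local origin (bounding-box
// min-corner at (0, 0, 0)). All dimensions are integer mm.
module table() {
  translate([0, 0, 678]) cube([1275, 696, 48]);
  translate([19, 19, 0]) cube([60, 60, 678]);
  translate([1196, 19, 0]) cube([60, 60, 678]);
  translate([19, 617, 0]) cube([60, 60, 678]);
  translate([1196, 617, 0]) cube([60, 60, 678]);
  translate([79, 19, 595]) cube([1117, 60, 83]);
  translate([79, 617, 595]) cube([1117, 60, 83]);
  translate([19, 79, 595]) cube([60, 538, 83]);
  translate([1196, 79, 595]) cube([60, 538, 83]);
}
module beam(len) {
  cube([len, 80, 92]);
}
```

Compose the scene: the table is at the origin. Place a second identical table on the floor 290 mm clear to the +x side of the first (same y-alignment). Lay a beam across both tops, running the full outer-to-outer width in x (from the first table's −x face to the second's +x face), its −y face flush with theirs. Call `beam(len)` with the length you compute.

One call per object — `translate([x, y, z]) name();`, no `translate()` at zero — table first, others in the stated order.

table();
translate([1565, 0, 0]) table();
translate([0, 0, 726]) beam(2840);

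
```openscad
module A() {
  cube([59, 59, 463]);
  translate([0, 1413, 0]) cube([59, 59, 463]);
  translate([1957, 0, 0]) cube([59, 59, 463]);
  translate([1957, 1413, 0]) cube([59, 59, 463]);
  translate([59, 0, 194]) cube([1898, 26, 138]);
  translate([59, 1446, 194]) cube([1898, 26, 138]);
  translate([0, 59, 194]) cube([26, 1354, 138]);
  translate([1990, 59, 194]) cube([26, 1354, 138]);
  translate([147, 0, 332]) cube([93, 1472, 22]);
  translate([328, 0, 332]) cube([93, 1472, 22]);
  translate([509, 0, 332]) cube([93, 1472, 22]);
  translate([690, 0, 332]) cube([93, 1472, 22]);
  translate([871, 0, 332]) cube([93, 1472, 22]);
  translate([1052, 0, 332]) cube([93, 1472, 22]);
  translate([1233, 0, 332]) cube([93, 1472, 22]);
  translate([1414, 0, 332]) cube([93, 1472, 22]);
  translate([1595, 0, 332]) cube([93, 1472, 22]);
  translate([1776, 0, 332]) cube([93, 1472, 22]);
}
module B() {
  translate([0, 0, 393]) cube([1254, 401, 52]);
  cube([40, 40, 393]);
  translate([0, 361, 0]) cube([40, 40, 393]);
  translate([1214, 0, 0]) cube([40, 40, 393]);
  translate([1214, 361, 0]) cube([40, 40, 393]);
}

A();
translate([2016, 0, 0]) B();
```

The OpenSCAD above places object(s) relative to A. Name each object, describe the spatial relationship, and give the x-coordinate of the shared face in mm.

The bed frame's +x face and the bench's −x face are both at x = 2016 mm.

A is a bed frame. B is a bench. The bench is against the bed frame's +x side, with their −y faces flush. The x-coordinate of the shared face is 2016 mm.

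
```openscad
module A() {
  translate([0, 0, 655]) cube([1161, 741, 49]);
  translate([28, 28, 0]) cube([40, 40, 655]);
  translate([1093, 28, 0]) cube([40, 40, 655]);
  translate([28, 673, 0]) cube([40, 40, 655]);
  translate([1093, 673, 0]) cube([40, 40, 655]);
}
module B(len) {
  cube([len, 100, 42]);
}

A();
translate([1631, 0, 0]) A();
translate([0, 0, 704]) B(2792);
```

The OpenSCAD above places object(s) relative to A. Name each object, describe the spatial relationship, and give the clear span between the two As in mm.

A is a table. B is a beam. A beam spans the tops of two tables. The clear span between the two tables is 470 mm.

Second table starts at x = 1631; first ends at x = 1161; clear span = 1631 − 1161 = 470 mm.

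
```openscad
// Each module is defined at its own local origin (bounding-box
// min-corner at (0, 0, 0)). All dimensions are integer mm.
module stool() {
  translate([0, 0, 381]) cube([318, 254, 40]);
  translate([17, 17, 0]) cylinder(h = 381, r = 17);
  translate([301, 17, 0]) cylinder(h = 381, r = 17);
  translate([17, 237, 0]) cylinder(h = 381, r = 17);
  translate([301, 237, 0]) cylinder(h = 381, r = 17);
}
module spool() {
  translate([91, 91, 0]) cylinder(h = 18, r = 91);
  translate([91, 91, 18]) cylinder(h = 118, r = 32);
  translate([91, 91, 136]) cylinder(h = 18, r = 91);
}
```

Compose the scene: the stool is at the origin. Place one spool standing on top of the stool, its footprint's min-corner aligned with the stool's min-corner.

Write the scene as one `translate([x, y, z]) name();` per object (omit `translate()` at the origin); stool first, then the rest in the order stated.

stool();
translate([0, 0, 421]) spool();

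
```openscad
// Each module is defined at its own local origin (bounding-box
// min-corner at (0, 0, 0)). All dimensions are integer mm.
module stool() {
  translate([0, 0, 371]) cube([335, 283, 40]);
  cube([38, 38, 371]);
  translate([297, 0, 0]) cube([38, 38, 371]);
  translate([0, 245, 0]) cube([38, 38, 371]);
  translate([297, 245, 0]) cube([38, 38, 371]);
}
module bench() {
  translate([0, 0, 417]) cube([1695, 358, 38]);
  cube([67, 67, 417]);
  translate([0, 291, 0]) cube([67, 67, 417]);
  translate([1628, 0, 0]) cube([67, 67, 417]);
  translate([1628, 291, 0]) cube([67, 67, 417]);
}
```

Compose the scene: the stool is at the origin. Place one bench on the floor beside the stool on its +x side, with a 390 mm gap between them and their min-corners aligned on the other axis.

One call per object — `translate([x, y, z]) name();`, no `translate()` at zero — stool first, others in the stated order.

stool();
translate([725, 0, 0]) bench();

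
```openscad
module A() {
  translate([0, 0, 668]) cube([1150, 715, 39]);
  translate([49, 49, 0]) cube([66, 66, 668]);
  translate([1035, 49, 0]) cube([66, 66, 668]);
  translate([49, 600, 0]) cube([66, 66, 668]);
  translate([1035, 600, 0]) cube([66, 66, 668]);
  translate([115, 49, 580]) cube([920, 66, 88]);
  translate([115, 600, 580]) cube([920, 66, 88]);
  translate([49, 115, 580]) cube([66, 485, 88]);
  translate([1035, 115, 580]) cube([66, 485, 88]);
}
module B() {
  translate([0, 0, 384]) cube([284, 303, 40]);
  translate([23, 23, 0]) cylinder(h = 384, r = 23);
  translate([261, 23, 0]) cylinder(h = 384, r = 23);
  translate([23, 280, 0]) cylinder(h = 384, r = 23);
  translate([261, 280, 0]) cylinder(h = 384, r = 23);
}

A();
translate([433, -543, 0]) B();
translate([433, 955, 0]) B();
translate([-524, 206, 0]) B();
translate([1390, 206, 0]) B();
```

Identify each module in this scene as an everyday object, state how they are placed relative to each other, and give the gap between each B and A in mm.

Each stool's nearest face is 240 mm from the table's bounding box.

A is a table. B is a stool. Four stools sit around the table at the −y, +y, −x, +x sides. The gap between each stool and the table is 240 mm.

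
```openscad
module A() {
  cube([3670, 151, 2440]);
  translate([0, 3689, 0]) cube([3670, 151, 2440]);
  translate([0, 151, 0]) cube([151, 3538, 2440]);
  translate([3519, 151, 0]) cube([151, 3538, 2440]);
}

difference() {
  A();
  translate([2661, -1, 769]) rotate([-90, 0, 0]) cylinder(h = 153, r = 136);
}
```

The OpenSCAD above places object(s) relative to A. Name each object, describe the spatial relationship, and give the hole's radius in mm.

The subtracted cylinder has r = 136 mm.

A is a house frame. The house frame has a circular hole through its front wall. The hole's radius is 136 mm.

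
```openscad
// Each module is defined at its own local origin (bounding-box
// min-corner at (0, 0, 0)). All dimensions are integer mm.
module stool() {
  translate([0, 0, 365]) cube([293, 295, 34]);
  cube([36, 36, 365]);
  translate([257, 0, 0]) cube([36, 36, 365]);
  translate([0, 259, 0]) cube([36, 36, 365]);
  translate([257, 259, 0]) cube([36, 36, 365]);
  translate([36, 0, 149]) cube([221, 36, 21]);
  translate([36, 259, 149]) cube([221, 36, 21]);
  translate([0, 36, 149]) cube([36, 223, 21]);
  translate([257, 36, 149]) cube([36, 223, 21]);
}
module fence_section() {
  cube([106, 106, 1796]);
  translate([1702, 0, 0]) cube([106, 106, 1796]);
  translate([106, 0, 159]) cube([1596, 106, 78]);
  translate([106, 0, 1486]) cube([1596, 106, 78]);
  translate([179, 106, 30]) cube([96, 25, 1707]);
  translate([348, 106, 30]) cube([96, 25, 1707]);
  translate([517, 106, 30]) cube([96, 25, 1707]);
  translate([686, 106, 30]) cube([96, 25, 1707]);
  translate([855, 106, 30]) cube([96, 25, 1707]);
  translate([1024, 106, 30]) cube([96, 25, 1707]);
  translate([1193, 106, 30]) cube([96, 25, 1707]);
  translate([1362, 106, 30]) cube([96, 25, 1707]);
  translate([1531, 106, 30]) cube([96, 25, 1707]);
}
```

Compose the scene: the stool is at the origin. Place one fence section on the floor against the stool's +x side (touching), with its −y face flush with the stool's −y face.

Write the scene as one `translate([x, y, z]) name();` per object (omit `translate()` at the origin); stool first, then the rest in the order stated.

stool();
translate([293, 0, 0]) fence_section();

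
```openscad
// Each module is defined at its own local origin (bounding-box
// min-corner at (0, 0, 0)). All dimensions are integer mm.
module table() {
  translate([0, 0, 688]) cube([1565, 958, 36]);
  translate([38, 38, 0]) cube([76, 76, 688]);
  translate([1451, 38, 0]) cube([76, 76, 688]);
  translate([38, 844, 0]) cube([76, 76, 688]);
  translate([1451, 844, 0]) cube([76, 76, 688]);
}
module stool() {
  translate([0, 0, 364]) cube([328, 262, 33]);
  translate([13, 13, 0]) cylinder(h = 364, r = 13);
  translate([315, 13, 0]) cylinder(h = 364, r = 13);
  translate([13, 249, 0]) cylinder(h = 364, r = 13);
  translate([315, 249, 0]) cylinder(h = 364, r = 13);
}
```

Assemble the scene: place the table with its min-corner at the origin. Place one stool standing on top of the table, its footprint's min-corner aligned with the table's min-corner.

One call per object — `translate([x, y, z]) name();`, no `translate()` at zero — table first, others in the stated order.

table();
translate([0, 0, 724]) stool();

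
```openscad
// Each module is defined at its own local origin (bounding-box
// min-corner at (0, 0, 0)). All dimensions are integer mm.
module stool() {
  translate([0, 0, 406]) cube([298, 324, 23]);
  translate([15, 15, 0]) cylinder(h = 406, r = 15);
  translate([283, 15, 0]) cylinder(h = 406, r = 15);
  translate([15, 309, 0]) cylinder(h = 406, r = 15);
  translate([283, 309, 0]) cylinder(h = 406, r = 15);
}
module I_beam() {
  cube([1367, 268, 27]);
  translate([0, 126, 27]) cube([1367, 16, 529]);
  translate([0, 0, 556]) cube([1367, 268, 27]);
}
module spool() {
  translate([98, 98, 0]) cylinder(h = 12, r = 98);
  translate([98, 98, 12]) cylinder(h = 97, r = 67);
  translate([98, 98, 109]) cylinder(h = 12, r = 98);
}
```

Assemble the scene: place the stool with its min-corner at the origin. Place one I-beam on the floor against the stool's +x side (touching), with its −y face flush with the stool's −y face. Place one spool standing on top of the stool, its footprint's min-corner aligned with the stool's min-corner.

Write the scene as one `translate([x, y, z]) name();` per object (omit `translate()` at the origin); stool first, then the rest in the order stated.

stool();
translate([298, 0, 0]) I_beam();
translate([0, 0, 429]) spool();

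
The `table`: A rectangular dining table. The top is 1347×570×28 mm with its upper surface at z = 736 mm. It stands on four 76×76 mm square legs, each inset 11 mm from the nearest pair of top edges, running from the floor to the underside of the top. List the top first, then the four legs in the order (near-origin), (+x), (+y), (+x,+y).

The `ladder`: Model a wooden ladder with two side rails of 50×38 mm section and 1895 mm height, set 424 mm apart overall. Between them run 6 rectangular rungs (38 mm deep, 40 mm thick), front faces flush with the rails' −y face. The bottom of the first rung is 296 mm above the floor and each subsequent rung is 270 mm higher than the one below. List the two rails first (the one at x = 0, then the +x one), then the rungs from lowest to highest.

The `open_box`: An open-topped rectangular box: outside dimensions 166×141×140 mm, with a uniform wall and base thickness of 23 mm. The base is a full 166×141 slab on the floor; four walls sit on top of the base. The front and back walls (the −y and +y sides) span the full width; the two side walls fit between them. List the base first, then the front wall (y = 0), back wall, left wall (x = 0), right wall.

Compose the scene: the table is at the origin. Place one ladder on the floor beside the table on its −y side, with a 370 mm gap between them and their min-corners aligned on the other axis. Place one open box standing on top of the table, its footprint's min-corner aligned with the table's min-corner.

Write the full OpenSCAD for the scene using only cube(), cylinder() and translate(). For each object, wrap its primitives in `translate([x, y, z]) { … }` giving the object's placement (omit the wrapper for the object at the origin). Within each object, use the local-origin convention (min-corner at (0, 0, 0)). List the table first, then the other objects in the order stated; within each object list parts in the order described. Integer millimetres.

translate([0, 0, 708]) cube([1347, 570, 28]);
translate([11, 11, 0]) cube([76, 76, 708]);
translate([1260, 11, 0]) cube([76, 76, 708]);
translate([11, 483, 0]) cube([76, 76, 708]);
translate([1260, 483, 0]) cube([76, 76, 708]);
translate([0, -408, 0]) {
  cube([50, 38, 1895]);
  translate([374, 0, 0]) cube([50, 38, 1895]);
  translate([50, 0, 296]) cube([324, 38, 40]);
  translate([50, 0, 566]) cube([324, 38, 40]);
  translate([50, 0, 836]) cube([324, 38, 40]);
  translate([50, 0, 1106]) cube([324, 38, 40]);
  translate([50, 0, 1376]) cube([324, 38, 40]);
  translate([50, 0, 1646]) cube([324, 38, 40]);
}
translate([0, 0, 736]) {
  cube([166, 141, 23]);
  translate([0, 0, 23]) cube([166, 23, 117]);
  translate([0, 118, 23]) cube([166, 23, 117]);
  translate([0, 23, 23]) cube([23, 95, 117]);
  translate([143, 23, 23]) cube([23, 95, 117]);
}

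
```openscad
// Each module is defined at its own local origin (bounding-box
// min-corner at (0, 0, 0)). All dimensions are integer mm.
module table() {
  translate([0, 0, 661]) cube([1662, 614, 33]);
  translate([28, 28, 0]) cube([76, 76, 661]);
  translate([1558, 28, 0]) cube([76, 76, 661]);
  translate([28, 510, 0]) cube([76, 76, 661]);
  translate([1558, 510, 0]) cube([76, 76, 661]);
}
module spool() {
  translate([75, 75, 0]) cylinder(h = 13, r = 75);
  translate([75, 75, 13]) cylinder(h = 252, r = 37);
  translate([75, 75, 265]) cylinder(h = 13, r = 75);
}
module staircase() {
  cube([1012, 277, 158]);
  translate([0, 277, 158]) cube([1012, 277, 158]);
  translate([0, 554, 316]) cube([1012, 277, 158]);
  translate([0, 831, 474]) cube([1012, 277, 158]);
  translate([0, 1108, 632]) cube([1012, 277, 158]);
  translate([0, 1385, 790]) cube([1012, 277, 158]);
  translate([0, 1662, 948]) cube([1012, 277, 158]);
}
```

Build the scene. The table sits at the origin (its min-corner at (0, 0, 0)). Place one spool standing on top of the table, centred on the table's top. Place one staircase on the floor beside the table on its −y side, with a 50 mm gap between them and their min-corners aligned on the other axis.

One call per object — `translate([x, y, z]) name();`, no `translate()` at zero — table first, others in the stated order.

table();
translate([756, 232, 694]) spool();
translate([0, -1989, 0]) staircase();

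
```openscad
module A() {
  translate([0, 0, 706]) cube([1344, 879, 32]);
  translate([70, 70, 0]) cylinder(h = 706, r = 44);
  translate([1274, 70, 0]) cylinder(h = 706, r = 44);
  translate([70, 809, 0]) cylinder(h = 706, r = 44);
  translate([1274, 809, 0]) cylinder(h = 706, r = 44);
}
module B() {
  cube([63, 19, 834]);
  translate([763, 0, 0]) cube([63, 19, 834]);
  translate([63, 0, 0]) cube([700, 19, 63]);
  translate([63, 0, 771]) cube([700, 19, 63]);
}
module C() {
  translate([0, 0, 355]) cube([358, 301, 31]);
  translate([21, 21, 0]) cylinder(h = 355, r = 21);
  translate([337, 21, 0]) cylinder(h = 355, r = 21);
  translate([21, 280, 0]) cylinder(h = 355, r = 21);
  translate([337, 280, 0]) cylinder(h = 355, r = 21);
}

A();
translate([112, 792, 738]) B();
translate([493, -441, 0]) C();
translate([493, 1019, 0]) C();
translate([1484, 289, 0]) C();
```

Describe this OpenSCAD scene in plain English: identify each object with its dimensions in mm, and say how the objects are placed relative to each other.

A is a rectangular dining table. The top is 1344×879×32 mm with its upper surface at z = 738 mm. It stands on four round legs of 88 mm diameter, each leg's bounding box inset 26 mm from the nearest pair of top edges, running from the floor to the underside of the top.

B is a rectangular picture frame lying in the x–z plane (depth along y). The opening is 700 mm wide (x) by 708 mm tall (z), surrounded by a border 63 mm wide on all four sides. The frame is 19 mm deep and is made of two full-height vertical stiles with two horizontal rails fitted between them.

C is a simple wooden stool: a rectangular seat 358 mm (x) by 301 mm (y), 31 mm thick, top face at z = 386 mm, on four round legs, each 42 mm in diameter. The legs rest on z = 0, each leg's axis is inset half a diameter from the nearest pair of seat edges (so the leg's bounding box is flush with the corner).

The picture frame is on top of the table. Three stools sit around the table at the −y, +y, +x sides.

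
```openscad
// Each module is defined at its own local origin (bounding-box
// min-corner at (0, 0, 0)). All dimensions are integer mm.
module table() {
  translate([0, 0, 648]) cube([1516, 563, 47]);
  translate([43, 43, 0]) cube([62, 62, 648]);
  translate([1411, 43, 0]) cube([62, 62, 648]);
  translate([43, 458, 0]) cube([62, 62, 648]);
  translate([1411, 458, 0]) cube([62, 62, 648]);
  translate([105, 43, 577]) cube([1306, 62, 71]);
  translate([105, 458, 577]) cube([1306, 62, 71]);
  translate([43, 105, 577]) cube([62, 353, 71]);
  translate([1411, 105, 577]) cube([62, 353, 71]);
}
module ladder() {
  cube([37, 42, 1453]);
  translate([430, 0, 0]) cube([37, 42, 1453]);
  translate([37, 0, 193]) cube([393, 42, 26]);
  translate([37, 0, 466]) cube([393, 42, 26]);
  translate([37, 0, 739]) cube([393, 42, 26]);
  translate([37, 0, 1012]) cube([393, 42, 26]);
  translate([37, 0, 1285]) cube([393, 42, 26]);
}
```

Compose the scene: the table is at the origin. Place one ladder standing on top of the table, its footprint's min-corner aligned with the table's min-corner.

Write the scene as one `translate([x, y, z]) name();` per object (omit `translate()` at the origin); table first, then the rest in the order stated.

table();
translate([0, 0, 695]) ladder();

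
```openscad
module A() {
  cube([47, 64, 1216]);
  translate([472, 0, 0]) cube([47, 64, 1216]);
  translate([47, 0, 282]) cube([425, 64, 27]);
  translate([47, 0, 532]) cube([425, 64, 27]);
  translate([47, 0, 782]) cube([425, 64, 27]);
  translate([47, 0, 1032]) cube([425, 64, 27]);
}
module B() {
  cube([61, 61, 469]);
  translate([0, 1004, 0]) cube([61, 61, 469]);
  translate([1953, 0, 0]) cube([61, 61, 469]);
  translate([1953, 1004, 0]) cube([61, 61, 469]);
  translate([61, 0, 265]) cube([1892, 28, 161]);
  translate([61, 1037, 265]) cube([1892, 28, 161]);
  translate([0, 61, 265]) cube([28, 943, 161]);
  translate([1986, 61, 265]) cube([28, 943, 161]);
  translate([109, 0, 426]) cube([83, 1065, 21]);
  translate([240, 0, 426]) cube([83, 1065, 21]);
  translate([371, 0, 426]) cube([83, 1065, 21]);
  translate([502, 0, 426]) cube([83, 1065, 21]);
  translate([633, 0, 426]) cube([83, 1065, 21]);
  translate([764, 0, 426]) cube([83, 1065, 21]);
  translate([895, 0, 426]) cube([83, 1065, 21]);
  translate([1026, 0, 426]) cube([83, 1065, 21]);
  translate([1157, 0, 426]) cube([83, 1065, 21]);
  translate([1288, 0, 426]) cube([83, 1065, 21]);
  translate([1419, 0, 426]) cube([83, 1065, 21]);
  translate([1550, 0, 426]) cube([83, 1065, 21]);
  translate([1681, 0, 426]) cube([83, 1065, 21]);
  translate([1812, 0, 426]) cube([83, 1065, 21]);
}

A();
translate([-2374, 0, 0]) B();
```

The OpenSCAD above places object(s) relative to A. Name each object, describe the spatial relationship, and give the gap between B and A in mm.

A is a ladder. B is a bed frame. The bed frame is on the floor beside the ladder on its −x side. The gap between the bed frame and the ladder is 360 mm.

The bed frame's nearest face is 360 mm from the ladder's −x face.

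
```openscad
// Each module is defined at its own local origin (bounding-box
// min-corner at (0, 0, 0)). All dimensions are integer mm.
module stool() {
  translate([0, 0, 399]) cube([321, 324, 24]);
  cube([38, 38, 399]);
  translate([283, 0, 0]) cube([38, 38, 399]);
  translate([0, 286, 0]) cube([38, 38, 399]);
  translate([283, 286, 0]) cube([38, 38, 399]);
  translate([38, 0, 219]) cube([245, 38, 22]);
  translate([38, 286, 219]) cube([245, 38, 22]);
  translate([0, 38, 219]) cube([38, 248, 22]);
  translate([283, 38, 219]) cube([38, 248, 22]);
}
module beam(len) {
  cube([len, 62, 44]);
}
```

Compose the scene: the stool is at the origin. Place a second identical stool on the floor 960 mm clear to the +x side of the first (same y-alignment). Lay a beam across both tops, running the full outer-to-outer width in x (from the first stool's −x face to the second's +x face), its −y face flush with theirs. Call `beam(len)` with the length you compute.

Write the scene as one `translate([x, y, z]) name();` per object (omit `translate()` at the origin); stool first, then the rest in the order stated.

stool();
translate([1281, 0, 0]) stool();
translate([0, 0, 423]) beam(1602);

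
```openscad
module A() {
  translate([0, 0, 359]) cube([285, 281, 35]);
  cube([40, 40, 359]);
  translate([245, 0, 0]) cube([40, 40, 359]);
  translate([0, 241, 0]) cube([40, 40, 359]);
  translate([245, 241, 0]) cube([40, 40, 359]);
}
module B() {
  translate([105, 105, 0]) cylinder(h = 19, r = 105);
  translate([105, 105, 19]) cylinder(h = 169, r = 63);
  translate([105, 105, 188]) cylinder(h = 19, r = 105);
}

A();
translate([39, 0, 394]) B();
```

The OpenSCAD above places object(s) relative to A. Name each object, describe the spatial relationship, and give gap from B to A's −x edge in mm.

The spool's min-x is at 39; the stool's min-x is 0; gap = 39 mm.

A is a stool. B is a spool. The spool is on top of the stool. The gap from the spool to the stool's −x edge is 39 mm.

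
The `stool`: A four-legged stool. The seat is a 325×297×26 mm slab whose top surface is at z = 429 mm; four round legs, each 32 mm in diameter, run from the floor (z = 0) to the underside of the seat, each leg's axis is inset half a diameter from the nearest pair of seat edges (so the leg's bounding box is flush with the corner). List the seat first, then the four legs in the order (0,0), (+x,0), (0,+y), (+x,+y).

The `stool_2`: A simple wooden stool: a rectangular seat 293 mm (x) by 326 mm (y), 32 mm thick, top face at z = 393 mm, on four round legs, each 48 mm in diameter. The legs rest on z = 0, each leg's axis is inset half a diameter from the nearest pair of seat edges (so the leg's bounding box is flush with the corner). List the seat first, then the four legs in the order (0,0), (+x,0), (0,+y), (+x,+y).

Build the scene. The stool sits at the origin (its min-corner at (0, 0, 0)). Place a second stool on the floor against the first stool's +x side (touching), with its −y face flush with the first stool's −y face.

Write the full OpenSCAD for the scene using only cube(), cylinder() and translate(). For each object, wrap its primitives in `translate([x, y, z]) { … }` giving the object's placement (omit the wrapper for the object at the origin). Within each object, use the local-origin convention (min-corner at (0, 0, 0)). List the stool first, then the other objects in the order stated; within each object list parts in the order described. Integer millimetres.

translate([0, 0, 403]) cube([325, 297, 26]);
translate([16, 16, 0]) cylinder(h = 403, r = 16);
translate([309, 16, 0]) cylinder(h = 403, r = 16);
translate([16, 281, 0]) cylinder(h = 403, r = 16);
translate([309, 281, 0]) cylinder(h = 403, r = 16);
translate([325, 0, 0]) {
  translate([0, 0, 361]) cube([293, 326, 32]);
  translate([24, 24, 0]) cylinder(h = 361, r = 24);
  translate([269, 24, 0]) cylinder(h = 361, r = 24);
  translate([24, 302, 0]) cylinder(h = 361, r = 24);
  translate([269, 302, 0]) cylinder(h = 361, r = 24);
}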